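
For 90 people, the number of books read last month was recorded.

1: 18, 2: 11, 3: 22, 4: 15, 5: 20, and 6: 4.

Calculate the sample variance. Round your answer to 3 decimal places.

Values: 1, 2, 3, 4, 5, 6
n = 90, Σfx = 290, mean = 3.2222
Σfx² = 1144
Σf(x − x̄)² = Σfx² − (Σfx)²/n = 1144 − 290²/90 = 209.5556
Sample variance = 209.5556 / 89 = 2.3546

2.355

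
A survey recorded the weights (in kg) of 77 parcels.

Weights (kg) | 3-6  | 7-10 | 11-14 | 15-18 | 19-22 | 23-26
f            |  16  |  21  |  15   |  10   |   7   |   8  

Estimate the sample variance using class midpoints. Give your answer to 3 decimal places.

40.984

Midpoints: 4.5, 8.5, 12.5, 16.5, 20.5, 24.5
n = 77, Σfm = 942.5, mean = 12.2403
Σfm² = 14651.25
Σf(m − x̄)² = Σfm² − (Σfm)²/n = 14651.25 − 942.5²/77 = 3114.8052
Sample variance = 3114.8052 / 76 = 40.9843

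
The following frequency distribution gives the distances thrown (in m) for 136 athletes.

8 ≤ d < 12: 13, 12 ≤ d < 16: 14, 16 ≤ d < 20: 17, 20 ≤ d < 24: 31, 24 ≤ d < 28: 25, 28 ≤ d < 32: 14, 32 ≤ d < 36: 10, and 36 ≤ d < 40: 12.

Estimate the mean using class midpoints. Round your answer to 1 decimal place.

Midpoints: 10, 14, 18, 22, 26, 30, 34, 38
Σfm = 13×10 + 14×14 + 17×18 + 31×22 + 25×26 + 14×30 + 10×34 + 12×38 = 3180
n = Σf = 136
Mean = 3180 / 136 = 23.3824

23.4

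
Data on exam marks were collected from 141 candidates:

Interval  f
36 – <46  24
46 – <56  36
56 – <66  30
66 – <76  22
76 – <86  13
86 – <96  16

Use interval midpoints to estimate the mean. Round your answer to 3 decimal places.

Midpoints: 41, 51, 61, 71, 81, 91
Σfm = 24×41 + 36×51 + 30×61 + 22×71 + 13×81 + 16×91 = 8721
n = Σf = 141
Mean = 8721 / 141 = 61.8511

61.851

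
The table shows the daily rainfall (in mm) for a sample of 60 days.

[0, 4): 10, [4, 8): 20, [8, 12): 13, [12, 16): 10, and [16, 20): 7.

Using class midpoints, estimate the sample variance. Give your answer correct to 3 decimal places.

Midpoints: 2, 6, 10, 14, 18
n = 60, Σfm = 536, mean = 8.9333
Σfm² = 6288
Σf(m − x̄)² = Σfm² − (Σfm)²/n = 6288 − 536²/60 = 1499.7333
Sample variance = 1499.7333 / 59 = 25.4192

25.419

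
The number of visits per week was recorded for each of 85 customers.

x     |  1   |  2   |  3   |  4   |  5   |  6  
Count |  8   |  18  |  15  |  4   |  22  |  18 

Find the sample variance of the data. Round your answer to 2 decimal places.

2.97

Values: 1, 2, 3, 4, 5, 6
n = 85, Σfx = 323, mean = 3.8000
Σfx² = 1477
Σf(x − x̄)² = Σfx² − (Σfx)²/n = 1477 − 323²/85 = 249.6000
Sample variance = 249.6000 / 84 = 2.9714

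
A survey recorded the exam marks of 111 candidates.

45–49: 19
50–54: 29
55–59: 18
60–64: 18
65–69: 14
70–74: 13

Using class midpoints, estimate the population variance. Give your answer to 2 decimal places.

Midpoints: 47, 52, 57, 62, 67, 72
n = 111, Σfm = 6417, mean = 57.8108
Σfm² = 378299
Σf(m − x̄)² = Σfm² − (Σfm)²/n = 378299 − 6417²/111 = 7327.0270
Population variance = 7327.0270 / 111 = 66.0093

66.01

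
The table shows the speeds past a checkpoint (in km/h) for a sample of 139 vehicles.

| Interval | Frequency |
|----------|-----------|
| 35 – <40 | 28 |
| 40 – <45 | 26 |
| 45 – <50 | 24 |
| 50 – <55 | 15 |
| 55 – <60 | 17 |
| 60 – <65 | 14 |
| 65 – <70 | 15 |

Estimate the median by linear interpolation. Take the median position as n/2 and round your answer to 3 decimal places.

48.229

Cumulative frequencies: 28, 54, 78, 93, 110, 124, 139
n = 139; position = n/2 = 69.5.
This falls in the class 45 – <50: L = 45, F = 54, f = 24, h = 5.
Median ≈ 45 + ((69.5 − 54) / 24) × 5 = 48.2292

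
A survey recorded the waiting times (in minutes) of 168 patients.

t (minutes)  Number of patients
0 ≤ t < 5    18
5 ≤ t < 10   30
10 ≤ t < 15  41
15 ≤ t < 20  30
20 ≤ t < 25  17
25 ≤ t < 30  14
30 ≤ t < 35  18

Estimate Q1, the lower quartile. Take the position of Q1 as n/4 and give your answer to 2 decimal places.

Cumulative frequencies: 18, 48, 89, 119, 136, 150, 168
n = 168; position = n/4 = 42.
This falls in the class 5 ≤ t < 10: L = 5, F = 18, f = 30, h = 5.
Lower quartile ≈ 5 + ((42 − 18) / 30) × 5 = 9.0000

9.00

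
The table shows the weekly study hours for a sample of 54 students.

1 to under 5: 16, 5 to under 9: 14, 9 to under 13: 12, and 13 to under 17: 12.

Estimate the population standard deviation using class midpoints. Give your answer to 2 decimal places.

Midpoints: 3, 7, 11, 15
n = 54, Σfm = 458, mean = 8.4815
Σfm² = 4982
Σf(m − x̄)² = Σfm² − (Σfm)²/n = 4982 − 458²/54 = 1097.4815
Population variance = 1097.4815 / 54 = 20.3237
Standard deviation = √20.3237 = 4.5082

4.51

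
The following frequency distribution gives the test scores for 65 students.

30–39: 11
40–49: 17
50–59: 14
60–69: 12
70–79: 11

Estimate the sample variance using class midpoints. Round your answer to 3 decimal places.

182.212

Midpoints: 34.5, 44.5, 54.5, 64.5, 74.5
n = 65, Σfm = 3492.5, mean = 53.7308
Σfm² = 199316.25
Σf(m − x̄)² = Σfm² − (Σfm)²/n = 199316.25 − 3492.5²/65 = 11661.5385
Sample variance = 11661.5385 / 64 = 182.2115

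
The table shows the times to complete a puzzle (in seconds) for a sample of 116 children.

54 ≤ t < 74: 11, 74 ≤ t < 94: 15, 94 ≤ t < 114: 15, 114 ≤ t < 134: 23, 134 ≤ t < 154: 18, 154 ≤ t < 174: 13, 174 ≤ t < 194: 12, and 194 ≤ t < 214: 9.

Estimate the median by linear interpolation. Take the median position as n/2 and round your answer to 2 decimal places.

Cumulative frequencies: 11, 26, 41, 64, 82, 95, 107, 116
n = 116; position = n/2 = 58.
This falls in the class 114 ≤ t < 134: L = 114, F = 41, f = 23, h = 20.
Median ≈ 114 + ((58 − 41) / 23) × 20 = 128.7826

128.78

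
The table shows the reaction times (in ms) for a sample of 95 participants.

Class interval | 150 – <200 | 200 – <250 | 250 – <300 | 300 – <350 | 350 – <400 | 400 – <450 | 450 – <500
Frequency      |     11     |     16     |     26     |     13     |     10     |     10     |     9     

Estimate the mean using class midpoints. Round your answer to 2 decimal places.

Midpoints: 175, 225, 275, 325, 375, 425, 475
Σfm = 11×175 + 16×225 + 26×275 + 13×325 + 10×375 + 10×425 + 9×475 = 29175
n = Σf = 95
Mean = 29175 / 95 = 307.1053

307.11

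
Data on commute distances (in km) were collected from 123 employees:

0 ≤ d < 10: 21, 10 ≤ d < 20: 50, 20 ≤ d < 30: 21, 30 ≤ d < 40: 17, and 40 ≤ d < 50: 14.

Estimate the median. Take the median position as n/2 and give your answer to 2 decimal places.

18.10

Cumulative frequencies: 21, 71, 92, 109, 123
n = 123; position = n/2 = 61.5.
This falls in the class 10 ≤ d < 20: L = 10, F = 21, f = 50, h = 10.
Median ≈ 10 + ((61.5 − 21) / 50) × 10 = 18.1000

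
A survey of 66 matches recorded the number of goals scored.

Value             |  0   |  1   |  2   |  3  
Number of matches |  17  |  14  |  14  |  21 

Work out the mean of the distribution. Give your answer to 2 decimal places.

1.59

Values: 0, 1, 2, 3
Σfx = 17×0 + 14×1 + 14×2 + 21×3 = 105
n = Σf = 66
Mean = 105 / 66 = 1.5909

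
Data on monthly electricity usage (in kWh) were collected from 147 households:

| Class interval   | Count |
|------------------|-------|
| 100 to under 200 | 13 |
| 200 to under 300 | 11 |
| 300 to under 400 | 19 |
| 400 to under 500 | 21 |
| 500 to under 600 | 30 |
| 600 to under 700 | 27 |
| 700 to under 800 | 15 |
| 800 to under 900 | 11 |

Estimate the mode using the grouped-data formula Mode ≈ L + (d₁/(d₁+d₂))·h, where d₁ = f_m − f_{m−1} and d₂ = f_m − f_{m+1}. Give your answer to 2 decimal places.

Modal class: 500 to under 600 (highest frequency 30).
d₁ = 30 − 21 = 9, d₂ = 30 − 27 = 3
Mode ≈ 500 + (9/(9+3)) × 100 = 500 + 75.0000 = 575.0000

575.00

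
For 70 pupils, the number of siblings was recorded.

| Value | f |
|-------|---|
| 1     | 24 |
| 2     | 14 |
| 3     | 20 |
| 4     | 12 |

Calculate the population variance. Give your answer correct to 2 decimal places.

Values: 1, 2, 3, 4
n = 70, Σfx = 160, mean = 2.2857
Σfx² = 452
Σf(x − x̄)² = Σfx² − (Σfx)²/n = 452 − 160²/70 = 86.2857
Population variance = 86.2857 / 70 = 1.2327

1.23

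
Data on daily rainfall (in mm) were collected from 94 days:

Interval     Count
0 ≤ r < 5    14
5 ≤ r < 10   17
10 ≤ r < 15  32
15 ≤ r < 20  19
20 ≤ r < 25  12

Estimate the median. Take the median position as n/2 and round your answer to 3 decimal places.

12.500

Cumulative frequencies: 14, 31, 63, 82, 94
n = 94; position = n/2 = 47.
This falls in the class 10 ≤ r < 15: L = 10, F = 31, f = 32, h = 5.
Median ≈ 10 + ((47 − 31) / 32) × 5 = 12.5000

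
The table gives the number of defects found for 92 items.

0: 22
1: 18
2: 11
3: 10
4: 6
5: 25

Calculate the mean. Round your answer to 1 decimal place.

Values: 0, 1, 2, 3, 4, 5
Σfx = 22×0 + 18×1 + 11×2 + 10×3 + 6×4 + 25×5 = 219
n = Σf = 92
Mean = 219 / 92 = 2.3804

2.4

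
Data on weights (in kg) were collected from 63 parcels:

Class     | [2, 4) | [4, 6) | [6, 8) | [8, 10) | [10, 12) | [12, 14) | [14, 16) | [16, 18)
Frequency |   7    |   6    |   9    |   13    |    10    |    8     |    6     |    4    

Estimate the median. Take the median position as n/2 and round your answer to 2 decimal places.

9.46

Cumulative frequencies: 7, 13, 22, 35, 45, 53, 59, 63
n = 63; position = n/2 = 31.5.
This falls in the class [8, 10): L = 8, F = 22, f = 13, h = 2.
Median ≈ 8 + ((31.5 − 22) / 13) × 2 = 9.4615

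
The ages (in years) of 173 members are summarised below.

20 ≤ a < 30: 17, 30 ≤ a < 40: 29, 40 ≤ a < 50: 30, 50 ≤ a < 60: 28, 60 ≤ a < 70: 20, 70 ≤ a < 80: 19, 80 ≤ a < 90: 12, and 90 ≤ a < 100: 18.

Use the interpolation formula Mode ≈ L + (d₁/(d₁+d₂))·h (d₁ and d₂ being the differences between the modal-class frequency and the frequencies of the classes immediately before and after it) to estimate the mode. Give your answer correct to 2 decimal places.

43.33

Modal class: 40 ≤ a < 50 (highest frequency 30).
d₁ = 30 − 29 = 1, d₂ = 30 − 28 = 2
Mode ≈ 40 + (1/(1+2)) × 10 = 40 + 3.3333 = 43.3333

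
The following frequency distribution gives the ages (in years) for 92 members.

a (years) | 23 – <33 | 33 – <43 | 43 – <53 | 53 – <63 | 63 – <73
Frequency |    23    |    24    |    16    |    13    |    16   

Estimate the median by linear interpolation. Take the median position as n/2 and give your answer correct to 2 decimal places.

42.58

Cumulative frequencies: 23, 47, 63, 76, 92
n = 92; position = n/2 = 46.
This falls in the class 33 – <43: L = 33, F = 23, f = 24, h = 10.
Median ≈ 33 + ((46 − 23) / 24) × 10 = 42.5833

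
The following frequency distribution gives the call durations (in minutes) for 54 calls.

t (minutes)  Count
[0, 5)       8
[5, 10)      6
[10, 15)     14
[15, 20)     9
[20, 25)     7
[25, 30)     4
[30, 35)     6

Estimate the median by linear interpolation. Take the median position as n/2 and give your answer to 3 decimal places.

14.643

Cumulative frequencies: 8, 14, 28, 37, 44, 48, 54
n = 54; position = n/2 = 27.
This falls in the class [10, 15): L = 10, F = 14, f = 14, h = 5.
Median ≈ 10 + ((27 − 14) / 14) × 5 = 14.6429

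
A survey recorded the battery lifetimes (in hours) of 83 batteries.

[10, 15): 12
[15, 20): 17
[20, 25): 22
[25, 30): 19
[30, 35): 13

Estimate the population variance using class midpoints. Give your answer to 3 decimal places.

40.906

Midpoints: 12.5, 17.5, 22.5, 27.5, 32.5
n = 83, Σfm = 1887.5, mean = 22.7410
Σfm² = 46318.75
Σf(m − x̄)² = Σfm² − (Σfm)²/n = 46318.75 − 1887.5²/83 = 3395.1807
Population variance = 3395.1807 / 83 = 40.9058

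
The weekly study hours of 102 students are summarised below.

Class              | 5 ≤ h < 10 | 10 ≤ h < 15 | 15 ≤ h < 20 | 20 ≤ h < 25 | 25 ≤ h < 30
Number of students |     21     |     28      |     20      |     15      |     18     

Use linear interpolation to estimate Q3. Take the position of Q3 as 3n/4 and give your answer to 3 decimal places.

22.500

Cumulative frequencies: 21, 49, 69, 84, 102
n = 102; position = 3n/4 = 76.5.
This falls in the class 20 ≤ h < 25: L = 20, F = 69, f = 15, h = 5.
Upper quartile ≈ 20 + ((76.5 − 69) / 15) × 5 = 22.5000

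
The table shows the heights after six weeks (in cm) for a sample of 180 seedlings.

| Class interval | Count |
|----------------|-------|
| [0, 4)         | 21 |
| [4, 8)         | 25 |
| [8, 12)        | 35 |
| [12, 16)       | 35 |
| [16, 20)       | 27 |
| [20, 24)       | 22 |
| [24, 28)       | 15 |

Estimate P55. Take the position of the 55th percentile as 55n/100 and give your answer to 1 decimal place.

14.1

Cumulative frequencies: 21, 46, 81, 116, 143, 165, 180
n = 180; position = 55n/100 = 99.
This falls in the class [12, 16): L = 12, F = 81, f = 35, h = 4.
55th percentile ≈ 12 + ((99 − 81) / 35) × 4 = 14.0571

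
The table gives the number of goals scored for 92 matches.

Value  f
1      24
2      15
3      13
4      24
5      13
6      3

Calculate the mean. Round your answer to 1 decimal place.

3.0

Values: 1, 2, 3, 4, 5, 6
Σfx = 24×1 + 15×2 + 13×3 + 24×4 + 13×5 + 3×6 = 272
n = Σf = 92
Mean = 272 / 92 = 2.9565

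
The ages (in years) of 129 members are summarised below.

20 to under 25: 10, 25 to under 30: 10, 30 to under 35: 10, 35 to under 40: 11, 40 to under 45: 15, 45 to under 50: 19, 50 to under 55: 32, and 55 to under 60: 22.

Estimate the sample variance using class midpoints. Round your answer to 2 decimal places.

Midpoints: 22.5, 27.5, 32.5, 37.5, 42.5, 47.5, 52.5, 57.5
n = 129, Σfm = 5722.5, mean = 44.3605
Σfm² = 269556.25
Σf(m − x̄)² = Σfm² − (Σfm)²/n = 269556.25 − 5722.5²/129 = 15703.4884
Sample variance = 15703.4884 / 128 = 122.6835

122.68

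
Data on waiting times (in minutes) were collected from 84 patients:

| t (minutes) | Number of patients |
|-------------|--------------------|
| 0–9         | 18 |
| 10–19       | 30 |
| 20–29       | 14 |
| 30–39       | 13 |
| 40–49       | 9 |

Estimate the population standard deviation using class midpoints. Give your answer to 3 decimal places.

12.744

Midpoints: 4.5, 14.5, 24.5, 34.5, 44.5
n = 84, Σfm = 1708, mean = 20.3333
Σfm² = 48371
Σf(m − x̄)² = Σfm² − (Σfm)²/n = 48371 − 1708²/84 = 13641.6667
Population variance = 13641.6667 / 84 = 162.4008
Standard deviation = √162.4008 = 12.7437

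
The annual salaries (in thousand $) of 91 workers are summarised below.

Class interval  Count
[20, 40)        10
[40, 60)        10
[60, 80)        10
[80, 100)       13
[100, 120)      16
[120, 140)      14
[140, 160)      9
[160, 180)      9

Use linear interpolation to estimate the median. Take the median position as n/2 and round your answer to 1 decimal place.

Cumulative frequencies: 10, 20, 30, 43, 59, 73, 82, 91
n = 91; position = n/2 = 45.5.
This falls in the class [100, 120): L = 100, F = 43, f = 16, h = 20.
Median ≈ 100 + ((45.5 − 43) / 16) × 20 = 103.1250

103.1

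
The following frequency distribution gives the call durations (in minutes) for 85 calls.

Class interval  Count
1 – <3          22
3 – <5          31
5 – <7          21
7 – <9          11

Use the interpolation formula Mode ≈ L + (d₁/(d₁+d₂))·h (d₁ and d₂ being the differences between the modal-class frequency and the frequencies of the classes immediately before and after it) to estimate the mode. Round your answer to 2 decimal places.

Modal class: 3 – <5 (highest frequency 31).
d₁ = 31 − 22 = 9, d₂ = 31 − 21 = 10
Mode ≈ 3 + (9/(9+10)) × 2 = 3 + 0.9474 = 3.9474

3.95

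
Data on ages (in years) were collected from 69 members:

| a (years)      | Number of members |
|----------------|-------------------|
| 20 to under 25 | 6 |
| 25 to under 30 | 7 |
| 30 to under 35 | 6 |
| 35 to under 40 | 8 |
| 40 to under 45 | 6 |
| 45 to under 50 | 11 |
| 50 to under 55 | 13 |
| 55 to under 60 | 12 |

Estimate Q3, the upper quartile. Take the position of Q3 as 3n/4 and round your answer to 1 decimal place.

53.0

Cumulative frequencies: 6, 13, 19, 27, 33, 44, 57, 69
n = 69; position = 3n/4 = 51.75.
This falls in the class 50 to under 55: L = 50, F = 44, f = 13, h = 5.
Upper quartile ≈ 50 + ((51.75 − 44) / 13) × 5 = 52.9808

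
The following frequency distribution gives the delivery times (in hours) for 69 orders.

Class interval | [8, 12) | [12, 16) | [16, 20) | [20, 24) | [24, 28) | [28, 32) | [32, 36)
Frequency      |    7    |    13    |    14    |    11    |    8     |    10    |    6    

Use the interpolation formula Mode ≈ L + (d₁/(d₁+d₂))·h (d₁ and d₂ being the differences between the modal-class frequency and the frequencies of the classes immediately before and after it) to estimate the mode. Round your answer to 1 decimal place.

17.0

Modal class: [16, 20) (highest frequency 14).
d₁ = 14 − 13 = 1, d₂ = 14 − 11 = 3
Mode ≈ 16 + (1/(1+3)) × 4 = 16 + 1.0000 = 17.0000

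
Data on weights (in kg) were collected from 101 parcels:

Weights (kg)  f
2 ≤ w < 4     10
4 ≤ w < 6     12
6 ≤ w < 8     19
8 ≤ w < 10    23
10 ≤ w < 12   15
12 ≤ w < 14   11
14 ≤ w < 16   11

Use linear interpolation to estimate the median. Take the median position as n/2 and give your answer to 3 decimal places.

8.826

Cumulative frequencies: 10, 22, 41, 64, 79, 90, 101
n = 101; position = n/2 = 50.5.
This falls in the class 8 ≤ w < 10: L = 8, F = 41, f = 23, h = 2.
Median ≈ 8 + ((50.5 − 41) / 23) × 2 = 8.8261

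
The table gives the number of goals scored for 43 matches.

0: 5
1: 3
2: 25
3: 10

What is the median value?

2

Cumulative frequencies: 5, 8, 33, 43
n = 43, so the median is the value in position (n+1)/2 = 22.
Position 22 falls at value 2.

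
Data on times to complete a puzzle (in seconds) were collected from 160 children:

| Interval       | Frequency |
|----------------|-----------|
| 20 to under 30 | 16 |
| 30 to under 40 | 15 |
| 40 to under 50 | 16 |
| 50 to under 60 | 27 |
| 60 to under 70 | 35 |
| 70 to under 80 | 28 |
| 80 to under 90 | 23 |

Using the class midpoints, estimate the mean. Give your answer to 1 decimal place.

59.1

Midpoints: 25, 35, 45, 55, 65, 75, 85
Σfm = 16×25 + 15×35 + 16×45 + 27×55 + 35×65 + 28×75 + 23×85 = 9460
n = Σf = 160
Mean = 9460 / 160 = 59.1250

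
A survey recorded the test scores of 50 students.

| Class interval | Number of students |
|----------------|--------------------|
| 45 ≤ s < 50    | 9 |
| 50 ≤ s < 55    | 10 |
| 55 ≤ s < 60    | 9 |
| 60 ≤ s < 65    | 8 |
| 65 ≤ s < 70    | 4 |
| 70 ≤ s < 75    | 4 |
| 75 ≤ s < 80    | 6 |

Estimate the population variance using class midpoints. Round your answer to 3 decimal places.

Midpoints: 47.5, 52.5, 57.5, 62.5, 67.5, 72.5, 77.5
n = 50, Σfm = 2995, mean = 59.9000
Σfm² = 184162.5
Σf(m − x̄)² = Σfm² − (Σfm)²/n = 184162.5 − 2995²/50 = 4762.0000
Population variance = 4762.0000 / 50 = 95.2400

95.240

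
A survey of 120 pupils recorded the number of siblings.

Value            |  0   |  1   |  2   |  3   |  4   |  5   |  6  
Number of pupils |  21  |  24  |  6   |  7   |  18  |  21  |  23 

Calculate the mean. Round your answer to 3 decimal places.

3.100

Values: 0, 1, 2, 3, 4, 5, 6
Σfx = 21×0 + 24×1 + 6×2 + 7×3 + 18×4 + 21×5 + 23×6 = 372
n = Σf = 120
Mean = 372 / 120 = 3.1000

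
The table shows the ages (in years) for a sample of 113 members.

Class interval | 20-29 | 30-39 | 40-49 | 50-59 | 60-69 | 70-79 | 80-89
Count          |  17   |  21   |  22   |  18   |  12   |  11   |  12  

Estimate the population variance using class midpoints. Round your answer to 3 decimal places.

Midpoints: 24.5, 34.5, 44.5, 54.5, 64.5, 74.5, 84.5
n = 113, Σfm = 5708.5, mean = 50.5177
Σfm² = 328888.25
Σf(m − x̄)² = Σfm² − (Σfm)²/n = 328888.25 − 5708.5²/113 = 40507.9646
Population variance = 40507.9646 / 113 = 358.4776

358.478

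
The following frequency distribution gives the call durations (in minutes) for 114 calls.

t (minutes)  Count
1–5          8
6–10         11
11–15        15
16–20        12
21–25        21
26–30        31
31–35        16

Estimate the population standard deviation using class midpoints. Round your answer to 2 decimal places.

9.09

Midpoints: 3, 8, 13, 18, 23, 28, 33
n = 114, Σfm = 2402, mean = 21.0702
Σfm² = 60036
Σf(m − x̄)² = Σfm² − (Σfm)²/n = 60036 − 2402²/114 = 9425.4386
Population variance = 9425.4386 / 114 = 82.6793
Standard deviation = √82.6793 = 9.0928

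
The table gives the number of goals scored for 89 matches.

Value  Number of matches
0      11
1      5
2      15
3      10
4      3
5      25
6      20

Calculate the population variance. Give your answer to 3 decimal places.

4.303

Values: 0, 1, 2, 3, 4, 5, 6
n = 89, Σfx = 322, mean = 3.6180
Σfx² = 1548
Σf(x − x̄)² = Σfx² − (Σfx)²/n = 1548 − 322²/89 = 383.0112
Population variance = 383.0112 / 89 = 4.3035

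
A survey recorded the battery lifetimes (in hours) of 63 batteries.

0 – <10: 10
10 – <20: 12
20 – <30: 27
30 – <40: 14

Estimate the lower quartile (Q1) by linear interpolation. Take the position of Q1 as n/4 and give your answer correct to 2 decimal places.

Cumulative frequencies: 10, 22, 49, 63
n = 63; position = n/4 = 15.75.
This falls in the class 10 – <20: L = 10, F = 10, f = 12, h = 10.
Lower quartile ≈ 10 + ((15.75 − 10) / 12) × 10 = 14.7917

14.79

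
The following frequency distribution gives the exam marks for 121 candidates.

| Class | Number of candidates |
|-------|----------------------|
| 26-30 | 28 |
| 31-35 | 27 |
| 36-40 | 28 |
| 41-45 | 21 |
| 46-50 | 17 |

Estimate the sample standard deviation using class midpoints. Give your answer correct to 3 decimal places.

6.793

Midpoints: 28, 33, 38, 43, 48
n = 121, Σfm = 4458, mean = 36.8430
Σfm² = 169784
Σf(m − x̄)² = Σfm² − (Σfm)²/n = 169784 − 4458²/121 = 5538.0165
Sample variance = 5538.0165 / 120 = 46.1501
Standard deviation = √46.1501 = 6.7934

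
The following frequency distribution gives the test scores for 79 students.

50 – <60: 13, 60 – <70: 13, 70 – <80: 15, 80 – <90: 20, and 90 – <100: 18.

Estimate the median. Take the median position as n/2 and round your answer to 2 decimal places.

79.00

Cumulative frequencies: 13, 26, 41, 61, 79
n = 79; position = n/2 = 39.5.
This falls in the class 70 – <80: L = 70, F = 26, f = 15, h = 10.
Median ≈ 70 + ((39.5 − 26) / 15) × 10 = 79.0000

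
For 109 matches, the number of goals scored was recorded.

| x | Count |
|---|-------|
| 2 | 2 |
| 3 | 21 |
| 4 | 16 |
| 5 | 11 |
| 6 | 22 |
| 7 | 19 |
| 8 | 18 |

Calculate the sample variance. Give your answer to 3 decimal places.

3.288

Values: 2, 3, 4, 5, 6, 7, 8
n = 109, Σfx = 595, mean = 5.4587
Σfx² = 3603
Σf(x − x̄)² = Σfx² − (Σfx)²/n = 3603 − 595²/109 = 355.0642
Sample variance = 355.0642 / 108 = 3.2876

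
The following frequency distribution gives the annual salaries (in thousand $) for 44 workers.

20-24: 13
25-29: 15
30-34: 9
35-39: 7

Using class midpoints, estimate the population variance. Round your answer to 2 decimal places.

27.12

Midpoints: 22, 27, 32, 37
n = 44, Σfm = 1238, mean = 28.1364
Σfm² = 36026
Σf(m − x̄)² = Σfm² − (Σfm)²/n = 36026 − 1238²/44 = 1193.1818
Population variance = 1193.1818 / 44 = 27.1178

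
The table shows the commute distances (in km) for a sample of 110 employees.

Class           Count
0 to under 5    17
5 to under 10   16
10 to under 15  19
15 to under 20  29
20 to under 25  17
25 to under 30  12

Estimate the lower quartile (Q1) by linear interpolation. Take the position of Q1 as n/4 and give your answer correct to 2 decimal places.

Cumulative frequencies: 17, 33, 52, 81, 98, 110
n = 110; position = n/4 = 27.5.
This falls in the class 5 to under 10: L = 5, F = 17, f = 16, h = 5.
Lower quartile ≈ 5 + ((27.5 − 17) / 16) × 5 = 8.2812

8.28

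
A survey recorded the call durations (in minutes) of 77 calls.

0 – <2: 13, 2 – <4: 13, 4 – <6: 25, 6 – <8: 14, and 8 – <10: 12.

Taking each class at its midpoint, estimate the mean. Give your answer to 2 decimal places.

4.97

Midpoints: 1, 3, 5, 7, 9
Σfm = 13×1 + 13×3 + 25×5 + 14×7 + 12×9 = 383
n = Σf = 77
Mean = 383 / 77 = 4.9740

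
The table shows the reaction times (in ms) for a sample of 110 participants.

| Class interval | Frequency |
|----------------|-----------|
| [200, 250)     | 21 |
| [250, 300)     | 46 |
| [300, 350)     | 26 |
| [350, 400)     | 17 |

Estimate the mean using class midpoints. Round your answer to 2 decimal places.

292.73

Midpoints: 225, 275, 325, 375
Σfm = 21×225 + 46×275 + 26×325 + 17×375 = 32200
n = Σf = 110
Mean = 32200 / 110 = 292.7273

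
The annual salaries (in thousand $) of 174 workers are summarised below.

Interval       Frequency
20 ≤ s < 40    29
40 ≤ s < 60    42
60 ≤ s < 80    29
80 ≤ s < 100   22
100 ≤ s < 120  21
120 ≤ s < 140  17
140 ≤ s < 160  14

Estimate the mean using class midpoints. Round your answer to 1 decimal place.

Midpoints: 30, 50, 70, 90, 110, 130, 150
Σfm = 29×30 + 42×50 + 29×70 + 22×90 + 21×110 + 17×130 + 14×150 = 13600
n = Σf = 174
Mean = 13600 / 174 = 78.1609

78.2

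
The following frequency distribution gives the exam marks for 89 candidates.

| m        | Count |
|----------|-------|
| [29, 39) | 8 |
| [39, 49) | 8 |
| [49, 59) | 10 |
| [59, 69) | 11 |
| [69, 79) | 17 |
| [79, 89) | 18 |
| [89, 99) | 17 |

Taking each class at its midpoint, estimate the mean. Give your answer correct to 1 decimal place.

70.1

Midpoints: 34, 44, 54, 64, 74, 84, 94
Σfm = 8×34 + 8×44 + 10×54 + 11×64 + 17×74 + 18×84 + 17×94 = 6236
n = Σf = 89
Mean = 6236 / 89 = 70.0674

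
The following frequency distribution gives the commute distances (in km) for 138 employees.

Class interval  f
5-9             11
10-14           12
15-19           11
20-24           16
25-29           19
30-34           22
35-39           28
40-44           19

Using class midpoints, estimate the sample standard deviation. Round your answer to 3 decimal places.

10.865

Midpoints: 7, 12, 17, 22, 27, 32, 37, 42
n = 138, Σfm = 3811, mean = 27.6159
Σfm² = 121417
Σf(m − x̄)² = Σfm² − (Σfm)²/n = 121417 − 3811²/138 = 16172.6449
Sample variance = 16172.6449 / 137 = 118.0485
Standard deviation = √118.0485 = 10.8650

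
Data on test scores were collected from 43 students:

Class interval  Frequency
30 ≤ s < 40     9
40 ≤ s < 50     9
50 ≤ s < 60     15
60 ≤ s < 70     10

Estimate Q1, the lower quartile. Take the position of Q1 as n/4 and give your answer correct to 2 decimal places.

Cumulative frequencies: 9, 18, 33, 43
n = 43; position = n/4 = 10.75.
This falls in the class 40 ≤ s < 50: L = 40, F = 9, f = 9, h = 10.
Lower quartile ≈ 40 + ((10.75 − 9) / 9) × 10 = 41.9444

41.94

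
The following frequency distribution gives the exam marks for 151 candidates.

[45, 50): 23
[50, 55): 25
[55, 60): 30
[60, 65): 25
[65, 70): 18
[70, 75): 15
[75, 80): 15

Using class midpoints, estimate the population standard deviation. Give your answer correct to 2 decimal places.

9.36

Midpoints: 47.5, 52.5, 57.5, 62.5, 67.5, 72.5, 77.5
n = 151, Σfm = 9157.5, mean = 60.6457
Σfm² = 568593.75
Σf(m − x̄)² = Σfm² − (Σfm)²/n = 568593.75 − 9157.5²/151 = 13230.7947
Population variance = 13230.7947 / 151 = 87.6212
Standard deviation = √87.6212 = 9.3606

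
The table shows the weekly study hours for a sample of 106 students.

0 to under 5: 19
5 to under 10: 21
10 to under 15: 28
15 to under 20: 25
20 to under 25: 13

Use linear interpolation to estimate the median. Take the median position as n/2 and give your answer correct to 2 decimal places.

Cumulative frequencies: 19, 40, 68, 93, 106
n = 106; position = n/2 = 53.
This falls in the class 10 to under 15: L = 10, F = 40, f = 28, h = 5.
Median ≈ 10 + ((53 − 40) / 28) × 5 = 12.3214

12.32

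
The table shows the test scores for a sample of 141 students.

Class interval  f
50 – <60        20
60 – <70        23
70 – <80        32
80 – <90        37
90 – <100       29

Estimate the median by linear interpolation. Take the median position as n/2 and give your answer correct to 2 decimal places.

78.59

Cumulative frequencies: 20, 43, 75, 112, 141
n = 141; position = n/2 = 70.5.
This falls in the class 70 – <80: L = 70, F = 43, f = 32, h = 10.
Median ≈ 70 + ((70.5 − 43) / 32) × 10 = 78.5938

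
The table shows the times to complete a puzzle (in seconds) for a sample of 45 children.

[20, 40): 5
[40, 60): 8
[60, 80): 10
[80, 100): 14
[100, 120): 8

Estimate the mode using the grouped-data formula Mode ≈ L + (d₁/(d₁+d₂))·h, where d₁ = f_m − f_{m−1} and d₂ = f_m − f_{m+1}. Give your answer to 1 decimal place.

88.0

Modal class: [80, 100) (highest frequency 14).
d₁ = 14 − 10 = 4, d₂ = 14 − 8 = 6
Mode ≈ 80 + (4/(4+6)) × 20 = 80 + 8.0000 = 88.0000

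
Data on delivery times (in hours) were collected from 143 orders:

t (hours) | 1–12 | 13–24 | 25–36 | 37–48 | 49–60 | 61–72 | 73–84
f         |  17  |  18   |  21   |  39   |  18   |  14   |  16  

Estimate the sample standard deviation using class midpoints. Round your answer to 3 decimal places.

21.660

Midpoints: 6.5, 18.5, 30.5, 42.5, 54.5, 66.5, 78.5
n = 143, Σfm = 5909.5, mean = 41.3252
Σfm² = 310829.75
Σf(m − x̄)² = Σfm² − (Σfm)²/n = 310829.75 − 5909.5²/143 = 66618.6294
Sample variance = 66618.6294 / 142 = 469.1453
Standard deviation = √469.1453 = 21.6598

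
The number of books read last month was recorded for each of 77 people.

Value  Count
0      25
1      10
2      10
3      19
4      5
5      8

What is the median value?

2

Cumulative frequencies: 25, 35, 45, 64, 69, 77
n = 77, so the median is the value in position (n+1)/2 = 39.
Position 39 falls at value 2.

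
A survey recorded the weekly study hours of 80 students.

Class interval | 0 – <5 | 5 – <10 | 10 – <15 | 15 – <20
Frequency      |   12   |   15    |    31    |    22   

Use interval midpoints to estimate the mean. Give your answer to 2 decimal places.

Midpoints: 2.5, 7.5, 12.5, 17.5
Σfm = 12×2.5 + 15×7.5 + 31×12.5 + 22×17.5 = 915
n = Σf = 80
Mean = 915 / 80 = 11.4375

11.44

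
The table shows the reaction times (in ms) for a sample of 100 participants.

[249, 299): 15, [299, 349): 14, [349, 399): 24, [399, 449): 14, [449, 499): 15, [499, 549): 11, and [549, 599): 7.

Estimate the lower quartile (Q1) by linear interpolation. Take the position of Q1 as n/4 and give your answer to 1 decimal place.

Cumulative frequencies: 15, 29, 53, 67, 82, 93, 100
n = 100; position = n/4 = 25.
This falls in the class [299, 349): L = 299, F = 15, f = 14, h = 50.
Lower quartile ≈ 299 + ((25 − 15) / 14) × 50 = 334.7143

334.7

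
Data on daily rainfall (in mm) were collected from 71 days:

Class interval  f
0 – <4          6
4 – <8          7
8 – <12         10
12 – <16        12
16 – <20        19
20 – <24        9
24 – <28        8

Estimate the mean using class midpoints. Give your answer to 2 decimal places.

15.07

Midpoints: 2, 6, 10, 14, 18, 22, 26
Σfm = 6×2 + 7×6 + 10×10 + 12×14 + 19×18 + 9×22 + 8×26 = 1070
n = Σf = 71
Mean = 1070 / 71 = 15.0704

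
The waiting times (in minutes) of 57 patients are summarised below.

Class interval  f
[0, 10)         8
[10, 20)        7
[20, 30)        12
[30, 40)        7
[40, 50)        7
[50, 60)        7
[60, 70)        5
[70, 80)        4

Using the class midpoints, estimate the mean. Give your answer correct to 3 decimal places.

Midpoints: 5, 15, 25, 35, 45, 55, 65, 75
Σfm = 8×5 + 7×15 + 12×25 + 7×35 + 7×45 + 7×55 + 5×65 + 4×75 = 2015
n = Σf = 57
Mean = 2015 / 57 = 35.3509

35.351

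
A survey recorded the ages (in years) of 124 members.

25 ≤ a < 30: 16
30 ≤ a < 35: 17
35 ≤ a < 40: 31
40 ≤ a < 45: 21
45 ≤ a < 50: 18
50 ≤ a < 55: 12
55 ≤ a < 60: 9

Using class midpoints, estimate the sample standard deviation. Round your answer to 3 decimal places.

8.723

Midpoints: 27.5, 32.5, 37.5, 42.5, 47.5, 52.5, 57.5
n = 124, Σfm = 5050, mean = 40.7258
Σfm² = 215025
Σf(m − x̄)² = Σfm² − (Σfm)²/n = 215025 − 5050²/124 = 9359.6774
Sample variance = 9359.6774 / 123 = 76.0949
Standard deviation = √76.0949 = 8.7232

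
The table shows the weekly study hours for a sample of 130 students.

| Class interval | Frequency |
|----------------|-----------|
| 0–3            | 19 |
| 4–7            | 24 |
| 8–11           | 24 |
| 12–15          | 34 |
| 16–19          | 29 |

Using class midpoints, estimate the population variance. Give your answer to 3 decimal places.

Midpoints: 1.5, 5.5, 9.5, 13.5, 17.5
n = 130, Σfm = 1355, mean = 10.4231
Σfm² = 18012.5
Σf(m − x̄)² = Σfm² − (Σfm)²/n = 18012.5 − 1355²/130 = 3889.2308
Population variance = 3889.2308 / 130 = 29.9172

29.917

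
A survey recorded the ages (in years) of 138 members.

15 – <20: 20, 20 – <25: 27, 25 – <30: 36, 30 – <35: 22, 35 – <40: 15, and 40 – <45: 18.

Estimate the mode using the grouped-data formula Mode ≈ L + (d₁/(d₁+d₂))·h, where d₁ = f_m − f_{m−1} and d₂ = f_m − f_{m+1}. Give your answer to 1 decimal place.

27.0

Modal class: 25 – <30 (highest frequency 36).
d₁ = 36 − 27 = 9, d₂ = 36 − 22 = 14
Mode ≈ 25 + (9/(9+14)) × 5 = 25 + 1.9565 = 26.9565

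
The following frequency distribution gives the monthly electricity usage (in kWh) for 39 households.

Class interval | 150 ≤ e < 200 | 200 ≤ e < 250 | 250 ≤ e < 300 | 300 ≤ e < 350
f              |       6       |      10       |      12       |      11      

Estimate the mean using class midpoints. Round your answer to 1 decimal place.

Midpoints: 175, 225, 275, 325
Σfm = 6×175 + 10×225 + 12×275 + 11×325 = 10175
n = Σf = 39
Mean = 10175 / 39 = 260.8974

260.9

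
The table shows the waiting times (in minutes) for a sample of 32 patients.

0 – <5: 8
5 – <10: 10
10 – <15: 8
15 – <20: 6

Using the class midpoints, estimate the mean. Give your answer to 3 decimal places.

9.375

Midpoints: 2.5, 7.5, 12.5, 17.5
Σfm = 8×2.5 + 10×7.5 + 8×12.5 + 6×17.5 = 300
n = Σf = 32
Mean = 300 / 32 = 9.3750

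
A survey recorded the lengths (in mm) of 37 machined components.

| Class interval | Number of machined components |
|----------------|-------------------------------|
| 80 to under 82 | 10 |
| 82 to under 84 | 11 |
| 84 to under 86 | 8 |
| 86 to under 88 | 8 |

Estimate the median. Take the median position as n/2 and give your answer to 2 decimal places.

Cumulative frequencies: 10, 21, 29, 37
n = 37; position = n/2 = 18.5.
This falls in the class 82 to under 84: L = 82, F = 10, f = 11, h = 2.
Median ≈ 82 + ((18.5 − 10) / 11) × 2 = 83.5455

83.55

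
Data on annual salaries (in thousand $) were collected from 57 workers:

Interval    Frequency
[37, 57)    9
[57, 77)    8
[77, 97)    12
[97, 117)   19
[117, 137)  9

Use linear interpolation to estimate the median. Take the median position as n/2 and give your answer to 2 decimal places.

96.17

Cumulative frequencies: 9, 17, 29, 48, 57
n = 57; position = n/2 = 28.5.
This falls in the class [77, 97): L = 77, F = 17, f = 12, h = 20.
Median ≈ 77 + ((28.5 − 17) / 12) × 20 = 96.1667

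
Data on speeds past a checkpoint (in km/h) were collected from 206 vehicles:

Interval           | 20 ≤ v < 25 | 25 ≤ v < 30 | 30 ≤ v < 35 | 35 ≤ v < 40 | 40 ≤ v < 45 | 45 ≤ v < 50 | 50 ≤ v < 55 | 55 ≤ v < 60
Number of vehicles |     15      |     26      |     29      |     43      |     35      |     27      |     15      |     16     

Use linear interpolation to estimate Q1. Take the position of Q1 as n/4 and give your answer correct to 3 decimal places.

Cumulative frequencies: 15, 41, 70, 113, 148, 175, 190, 206
n = 206; position = n/4 = 51.5.
This falls in the class 30 ≤ v < 35: L = 30, F = 41, f = 29, h = 5.
Lower quartile ≈ 30 + ((51.5 − 41) / 29) × 5 = 31.8103

31.810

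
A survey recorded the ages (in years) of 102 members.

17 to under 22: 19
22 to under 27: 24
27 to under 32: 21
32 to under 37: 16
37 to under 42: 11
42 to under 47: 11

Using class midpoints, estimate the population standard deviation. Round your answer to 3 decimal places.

7.955

Midpoints: 19.5, 24.5, 29.5, 34.5, 39.5, 44.5
n = 102, Σfm = 3054, mean = 29.9412
Σfm² = 97895.5
Σf(m − x̄)² = Σfm² − (Σfm)²/n = 97895.5 − 3054²/102 = 6455.1471
Population variance = 6455.1471 / 102 = 63.2858
Standard deviation = √63.2858 = 7.9552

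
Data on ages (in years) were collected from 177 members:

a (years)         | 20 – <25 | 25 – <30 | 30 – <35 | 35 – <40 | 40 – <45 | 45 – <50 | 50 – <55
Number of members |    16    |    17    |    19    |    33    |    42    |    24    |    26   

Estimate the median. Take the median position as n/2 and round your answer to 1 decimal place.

Cumulative frequencies: 16, 33, 52, 85, 127, 151, 177
n = 177; position = n/2 = 88.5.
This falls in the class 40 – <45: L = 40, F = 85, f = 42, h = 5.
Median ≈ 40 + ((88.5 − 85) / 42) × 5 = 40.4167

40.4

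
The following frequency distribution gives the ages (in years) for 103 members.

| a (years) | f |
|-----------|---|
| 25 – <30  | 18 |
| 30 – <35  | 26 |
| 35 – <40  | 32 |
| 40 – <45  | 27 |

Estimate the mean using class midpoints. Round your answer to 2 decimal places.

Midpoints: 27.5, 32.5, 37.5, 42.5
Σfm = 18×27.5 + 26×32.5 + 32×37.5 + 27×42.5 = 3687.5
n = Σf = 103
Mean = 3687.5 / 103 = 35.8010

35.80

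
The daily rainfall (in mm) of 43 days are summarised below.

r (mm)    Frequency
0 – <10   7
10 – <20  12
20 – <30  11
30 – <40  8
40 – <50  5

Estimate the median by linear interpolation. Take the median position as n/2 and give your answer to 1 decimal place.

22.3

Cumulative frequencies: 7, 19, 30, 38, 43
n = 43; position = n/2 = 21.5.
This falls in the class 20 – <30: L = 20, F = 19, f = 11, h = 10.
Median ≈ 20 + ((21.5 − 19) / 11) × 10 = 22.2727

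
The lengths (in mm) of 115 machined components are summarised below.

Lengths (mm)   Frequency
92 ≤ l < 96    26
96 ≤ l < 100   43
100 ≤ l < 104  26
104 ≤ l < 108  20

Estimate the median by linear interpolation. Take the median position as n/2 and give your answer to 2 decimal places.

Cumulative frequencies: 26, 69, 95, 115
n = 115; position = n/2 = 57.5.
This falls in the class 96 ≤ l < 100: L = 96, F = 26, f = 43, h = 4.
Median ≈ 96 + ((57.5 − 26) / 43) × 4 = 98.9302

98.93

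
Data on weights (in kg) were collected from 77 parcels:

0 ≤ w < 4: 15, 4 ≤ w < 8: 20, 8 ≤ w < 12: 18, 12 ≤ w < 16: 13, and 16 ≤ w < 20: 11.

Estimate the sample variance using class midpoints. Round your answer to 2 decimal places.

Midpoints: 2, 6, 10, 14, 18
n = 77, Σfm = 710, mean = 9.2208
Σfm² = 8692
Σf(m − x̄)² = Σfm² − (Σfm)²/n = 8692 − 710²/77 = 2145.2468
Sample variance = 2145.2468 / 76 = 28.2269

28.23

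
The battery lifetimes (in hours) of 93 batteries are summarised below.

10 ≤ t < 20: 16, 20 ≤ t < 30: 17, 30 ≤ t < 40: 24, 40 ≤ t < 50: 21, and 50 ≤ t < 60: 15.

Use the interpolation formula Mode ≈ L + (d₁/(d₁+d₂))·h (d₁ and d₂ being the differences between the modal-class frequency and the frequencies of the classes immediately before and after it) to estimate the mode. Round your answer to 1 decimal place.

37.0

Modal class: 30 ≤ t < 40 (highest frequency 24).
d₁ = 24 − 17 = 7, d₂ = 24 − 21 = 3
Mode ≈ 30 + (7/(7+3)) × 10 = 30 + 7.0000 = 37.0000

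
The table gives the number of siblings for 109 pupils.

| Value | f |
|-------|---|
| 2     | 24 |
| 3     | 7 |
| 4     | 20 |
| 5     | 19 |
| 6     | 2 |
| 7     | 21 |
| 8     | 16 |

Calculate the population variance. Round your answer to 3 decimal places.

Values: 2, 3, 4, 5, 6, 7, 8
n = 109, Σfx = 531, mean = 4.8716
Σfx² = 3079
Σf(x − x̄)² = Σfx² − (Σfx)²/n = 3079 − 531²/109 = 492.2018
Population variance = 492.2018 / 109 = 4.5156

4.516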